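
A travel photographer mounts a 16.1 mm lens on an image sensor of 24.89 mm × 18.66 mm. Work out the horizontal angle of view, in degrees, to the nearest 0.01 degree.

75.41°

Angle of view α = 2·arctan(w/2f) with w = 24.89 mm and f = 16.1 mm.
w/2f = 0.77298; arctan(0.77298) ≈ 37.7034°, so α ≈ 75.4067°.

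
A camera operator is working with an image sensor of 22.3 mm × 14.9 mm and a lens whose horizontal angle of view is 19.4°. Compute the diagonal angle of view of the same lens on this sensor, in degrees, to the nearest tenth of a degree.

23.2°

From the horizontal AOV: f = 22.3 / (2·tan(9.7°)) = 22.3 / 0.34187 ≈ 65.2302 mm.
Sensor diagonal = √(22.3² + 14.9²) = √719.3000 ≈ 26.8198 mm.
Diagonal AOV = 2·arctan(26.8198 / (2 × 65.2302)) = 2·arctan(0.20558) ≈ 23.2338°.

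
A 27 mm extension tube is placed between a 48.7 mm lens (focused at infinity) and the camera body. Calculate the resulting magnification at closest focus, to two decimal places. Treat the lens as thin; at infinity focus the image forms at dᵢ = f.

0.55×

The tube moves the image plane from f to f + e, so dᵢ = 48.7 + 27 = 75.7 mm. Focus is achieved when 1/f = 1/dₒ + 1/dᵢ, giving dₒ = 1/(1/f − 1/(f+e)).
Magnification m = dᵢ/dₒ = (f+e)·(1/f − 1/(f+e)) = e/f = 27/48.7 ≈ 0.5544.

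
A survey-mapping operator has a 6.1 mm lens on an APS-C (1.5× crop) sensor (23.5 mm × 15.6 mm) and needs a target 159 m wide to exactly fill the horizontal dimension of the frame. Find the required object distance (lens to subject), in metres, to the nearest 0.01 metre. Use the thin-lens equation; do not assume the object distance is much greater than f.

41.28 m

W: 159 m = 159000 mm.
Magnification m = w/W = dᵢ/dₒ; combined with 1/f = 1/dₒ + 1/dᵢ this gives dₒ = f·(1 + W/w).
dₒ = 6.1 mm × (1 + 159000/23.5) = 6.1 × 6766.9574 ≈ 41278.440 mm = 41.2784 m.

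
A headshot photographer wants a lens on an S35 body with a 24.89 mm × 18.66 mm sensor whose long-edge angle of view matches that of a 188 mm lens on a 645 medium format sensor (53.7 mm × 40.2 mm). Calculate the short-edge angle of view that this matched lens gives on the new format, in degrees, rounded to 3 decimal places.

12.223°

Equal long-edge AOV ⇒ f₂ = f₁ · 24.89/53.7 = 188 × 0.46350 ≈ 87.1382 mm.
Short-edge AOV on the new format = 2·arctan(18.66 / (2 × 87.1382)) = 2·arctan(0.10707) ≈ 12.2229°.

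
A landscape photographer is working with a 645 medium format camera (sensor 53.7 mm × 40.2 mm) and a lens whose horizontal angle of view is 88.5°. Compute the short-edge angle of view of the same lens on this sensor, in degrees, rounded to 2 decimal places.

72.20°

From the horizontal AOV: f = 53.7 / (2·tan(44.25°)) = 53.7 / 1.94831 ≈ 27.5623 mm.
Short-edge AOV = 2·arctan(40.2 / (2 × 27.5623)) = 2·arctan(0.72926) ≈ 72.2033°.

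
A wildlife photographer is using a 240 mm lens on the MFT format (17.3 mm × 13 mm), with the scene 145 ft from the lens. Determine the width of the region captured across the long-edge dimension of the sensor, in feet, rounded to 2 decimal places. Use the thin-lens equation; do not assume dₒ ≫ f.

10.40 ft

dₒ: 145 ft × 304.8 mm/ft = 44196.00 mm.
Similar triangles through the lens centre give W/dₒ = w/dᵢ; with 1/f = 1/dₒ + 1/dᵢ this gives W = w·(dₒ − f)/f.
W = 17.3 mm × (44196 − 240) / 240 = 17.3 × 183.1500 ≈ 3168.495 mm = 3168.495/304.8 ft = 10.3953 ft.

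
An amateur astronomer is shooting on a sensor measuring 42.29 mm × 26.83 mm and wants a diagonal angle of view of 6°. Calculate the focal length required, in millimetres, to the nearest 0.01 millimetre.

477.82 mm

Sensor diagonal = √(42.29² + 26.83²) = √2508.2930 ≈ 50.0829 mm.
From α = 2·arctan(d/2f) we get f = d / (2·tan(α/2)).
With d = 50.0829 mm and α/2 = 3°, tan(α/2) ≈ 0.05241, so f ≈ 50.0829 / 0.10482 ≈ 477.8190 mm.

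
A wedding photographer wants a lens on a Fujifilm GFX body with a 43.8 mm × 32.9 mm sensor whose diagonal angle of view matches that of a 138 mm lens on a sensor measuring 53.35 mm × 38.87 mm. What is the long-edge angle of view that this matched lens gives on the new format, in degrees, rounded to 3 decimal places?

21.651°

Sensor diagonal = √(53.35² + 38.87²) = √4357.0994 ≈ 66.0083 mm.
Sensor diagonal = √(43.8² + 32.9²) = √3000.8500 ≈ 54.7800 mm.
Equal diagonal AOV ⇒ f₂ = f₁ · 54.7800/66.0083 = 138 × 0.82990 ≈ 114.5256 mm.
Long-edge AOV on the new format = 2·arctan(43.8 / (2 × 114.5256)) = 2·arctan(0.19122) ≈ 21.6512°.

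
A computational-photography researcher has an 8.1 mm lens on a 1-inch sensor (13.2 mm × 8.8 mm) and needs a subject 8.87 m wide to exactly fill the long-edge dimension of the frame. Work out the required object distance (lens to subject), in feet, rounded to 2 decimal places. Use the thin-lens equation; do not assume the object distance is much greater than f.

17.88 ft

W: 8.87 m = 8870 mm.
Magnification m = w/W = dᵢ/dₒ; combined with 1/f = 1/dₒ + 1/dᵢ this gives dₒ = f·(1 + W/w).
dₒ = 8.1 mm × (1 + 8870/13.2) = 8.1 × 672.9697 ≈ 5451.055 mm = 5451.055/304.8 ft = 17.884 ft.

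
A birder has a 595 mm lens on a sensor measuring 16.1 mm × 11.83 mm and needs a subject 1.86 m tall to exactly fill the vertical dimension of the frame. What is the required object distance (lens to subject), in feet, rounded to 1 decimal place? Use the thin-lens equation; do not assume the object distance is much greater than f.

W: 1.86 m = 1860 mm.
Magnification m = h/W = dᵢ/dₒ; combined with 1/f = 1/dₒ + 1/dᵢ this gives dₒ = f·(1 + W/h).
dₒ = 595 mm × (1 + 1860/11.83) = 595 × 158.2274 ≈ 94145.296 mm = 94145.296/304.8 ft = 308.876 ft.

308.9 ft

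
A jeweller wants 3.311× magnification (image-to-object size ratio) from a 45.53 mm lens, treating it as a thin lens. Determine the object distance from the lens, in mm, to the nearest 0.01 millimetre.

With m = dᵢ/dₒ and 1/f = 1/dₒ + 1/dᵢ, substituting dᵢ = m·dₒ gives 1/f = (1 + 1/m)/dₒ, hence dₒ = f·(1 + 1/m).
dₒ = 45.53 × (1 + 1/3.311) = 45.53 × 1.30202 ≈ 59.281 mm.

59.28 mm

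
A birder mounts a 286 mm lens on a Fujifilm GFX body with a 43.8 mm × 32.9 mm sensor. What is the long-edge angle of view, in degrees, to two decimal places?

8.76°

Angle of view α = 2·arctan(w/2f) with w = 43.8 mm and f = 286 mm.
w/2f = 0.07657; arctan(0.07657) ≈ 4.3788°, so α ≈ 8.7576°.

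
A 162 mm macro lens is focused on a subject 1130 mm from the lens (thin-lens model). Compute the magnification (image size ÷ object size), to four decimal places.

Thin lens: 1/f = 1/dₒ + 1/dᵢ → 1/dᵢ = 1/162 − 1/1130 = 0.0052879 mm⁻¹, so dᵢ ≈ 189.1116 mm.
Magnification m = dᵢ/dₒ = 189.1116/1130 ≈ 0.16736.

0.1674×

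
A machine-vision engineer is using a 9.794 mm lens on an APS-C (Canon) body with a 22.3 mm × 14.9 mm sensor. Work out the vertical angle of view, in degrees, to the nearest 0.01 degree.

Angle of view α = 2·arctan(h/2f) with h = 14.9 mm and f = 9.794 mm.
h/2f = 0.76067; arctan(0.76067) ≈ 37.2592°, so α ≈ 74.5183°.

74.52°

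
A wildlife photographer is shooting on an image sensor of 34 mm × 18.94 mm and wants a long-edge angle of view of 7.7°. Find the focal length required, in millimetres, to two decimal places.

From α = 2·arctan(w/2f) we get f = w / (2·tan(α/2)).
With w = 34 mm and α/2 = 3.85°, tan(α/2) ≈ 0.06730, so f ≈ 34 / 0.13459 ≈ 252.6135 mm.

252.61 mm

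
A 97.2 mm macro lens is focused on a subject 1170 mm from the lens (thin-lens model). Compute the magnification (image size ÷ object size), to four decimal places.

0.0906×

Thin lens: 1/f = 1/dₒ + 1/dᵢ → 1/dᵢ = 1/97.2 − 1/1170 = 0.0094334 mm⁻¹, so dᵢ ≈ 106.0067 mm.
Magnification m = dᵢ/dₒ = 106.0067/1170 ≈ 0.09060.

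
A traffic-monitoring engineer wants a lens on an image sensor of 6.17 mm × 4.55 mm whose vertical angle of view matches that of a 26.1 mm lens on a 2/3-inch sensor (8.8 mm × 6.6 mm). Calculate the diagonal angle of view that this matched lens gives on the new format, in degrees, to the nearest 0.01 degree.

Equal vertical AOV ⇒ f₂ = f₁ · 4.55/6.6 = 26.1 × 0.68939 ≈ 17.9932 mm.
Sensor diagonal = √(6.17² + 4.55²) = √58.7714 ≈ 7.6663 mm.
Diagonal AOV on the new format = 2·arctan(7.6663 / (2 × 17.9932)) = 2·arctan(0.21303) ≈ 24.0521°.

24.05°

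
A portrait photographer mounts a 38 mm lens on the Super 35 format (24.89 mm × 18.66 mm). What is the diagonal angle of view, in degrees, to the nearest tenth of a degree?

Sensor diagonal = √(24.89² + 18.66²) = √967.7077 ≈ 31.1080 mm.
Angle of view α = 2·arctan(d/2f) with d = 31.1080 mm and f = 38 mm.
d/2f = 0.40932; arctan(0.40932) ≈ 22.2601°, so α ≈ 44.5201°.

44.5°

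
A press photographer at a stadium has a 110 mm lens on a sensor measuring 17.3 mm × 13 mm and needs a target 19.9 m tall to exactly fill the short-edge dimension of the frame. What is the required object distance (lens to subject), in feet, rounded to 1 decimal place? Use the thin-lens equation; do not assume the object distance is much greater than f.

552.8 ft

W: 19.9 m = 19900 mm.
Magnification m = h/W = dᵢ/dₒ; combined with 1/f = 1/dₒ + 1/dᵢ this gives dₒ = f·(1 + W/h).
dₒ = 110 mm × (1 + 19900/13) = 110 × 1531.7692 ≈ 168494.615 mm = 168494.615/304.8 ft = 552.804 ft.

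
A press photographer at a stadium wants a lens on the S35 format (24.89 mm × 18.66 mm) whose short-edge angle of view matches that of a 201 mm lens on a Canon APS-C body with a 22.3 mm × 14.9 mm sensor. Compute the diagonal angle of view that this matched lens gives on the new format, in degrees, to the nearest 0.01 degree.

Equal short-edge AOV ⇒ f₂ = f₁ · 18.66/14.9 = 201 × 1.25235 ≈ 251.7221 mm.
Sensor diagonal = √(24.89² + 18.66²) = √967.7077 ≈ 31.1080 mm.
Diagonal AOV on the new format = 2·arctan(31.1080 / (2 × 251.7221)) = 2·arctan(0.06179) ≈ 7.0717°.

7.07°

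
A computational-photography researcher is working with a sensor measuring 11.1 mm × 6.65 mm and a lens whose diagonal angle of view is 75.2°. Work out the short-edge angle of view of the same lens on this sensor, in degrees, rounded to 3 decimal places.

43.185°

Sensor diagonal = √(11.1² + 6.65²) = √167.4325 ≈ 12.9396 mm.
From the diagonal AOV: f = 12.9396 / (2·tan(37.6°)) = 12.9396 / 1.54021 ≈ 8.4012 mm.
Short-edge AOV = 2·arctan(6.65 / (2 × 8.4012)) = 2·arctan(0.39578) ≈ 43.1851°.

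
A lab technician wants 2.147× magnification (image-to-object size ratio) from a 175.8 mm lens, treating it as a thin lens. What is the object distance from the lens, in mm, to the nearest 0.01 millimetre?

With m = dᵢ/dₒ and 1/f = 1/dₒ + 1/dᵢ, substituting dᵢ = m·dₒ gives 1/f = (1 + 1/m)/dₒ, hence dₒ = f·(1 + 1/m).
dₒ = 175.8 × (1 + 1/2.147) = 175.8 × 1.46577 ≈ 257.682 mm.

257.68 mm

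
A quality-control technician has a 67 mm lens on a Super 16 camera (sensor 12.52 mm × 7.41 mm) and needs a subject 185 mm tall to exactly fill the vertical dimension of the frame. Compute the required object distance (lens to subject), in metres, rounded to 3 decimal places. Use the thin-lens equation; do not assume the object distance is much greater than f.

Magnification m = h/W = dᵢ/dₒ; combined with 1/f = 1/dₒ + 1/dᵢ this gives dₒ = f·(1 + W/h).
dₒ = 67 mm × (1 + 185/7.41) = 67 × 25.9663 ≈ 1739.740 mm = 1.73974 m.

1.740 m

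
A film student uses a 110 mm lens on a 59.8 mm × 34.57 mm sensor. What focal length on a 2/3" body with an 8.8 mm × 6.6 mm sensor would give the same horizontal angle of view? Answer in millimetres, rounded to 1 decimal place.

16.2 mm

Equal angle of view means equal width/f ratio, so f₂ = f₁ · (width₂/width₁) = 110 × 8.8/59.8.
f₂ = 110 × 0.14716 ≈ 16.187 mm.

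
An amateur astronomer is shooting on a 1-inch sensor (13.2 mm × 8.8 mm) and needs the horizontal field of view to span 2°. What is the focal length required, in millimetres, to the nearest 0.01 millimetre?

From α = 2·arctan(w/2f) we get f = w / (2·tan(α/2)).
With w = 13.2 mm and α/2 = 1°, tan(α/2) ≈ 0.01746, so f ≈ 13.2 / 0.03491 ≈ 378.1137 mm.

378.11 mm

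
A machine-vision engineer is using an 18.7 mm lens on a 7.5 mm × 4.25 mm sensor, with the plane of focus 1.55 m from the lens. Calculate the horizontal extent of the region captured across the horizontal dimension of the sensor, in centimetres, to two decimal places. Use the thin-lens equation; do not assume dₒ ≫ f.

61.42 cm

dₒ: 1.55 m = 1550 mm.
Similar triangles through the lens centre give W/dₒ = w/dᵢ; with 1/f = 1/dₒ + 1/dᵢ this gives W = w·(dₒ − f)/f.
W = 7.5 mm × (1550 − 18.7) / 18.7 = 7.5 × 81.8877 ≈ 614.158 mm = 61.4158 cm.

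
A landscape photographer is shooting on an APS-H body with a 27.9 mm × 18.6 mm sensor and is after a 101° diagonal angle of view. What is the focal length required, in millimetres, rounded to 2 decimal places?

13.82 mm

Sensor diagonal = √(27.9² + 18.6²) = √1124.3700 ≈ 33.5316 mm.
From α = 2·arctan(d/2f) we get f = d / (2·tan(α/2)).
With d = 33.5316 mm and α/2 = 50.5°, tan(α/2) ≈ 1.21310, so f ≈ 33.5316 / 2.42619 ≈ 13.8207 mm.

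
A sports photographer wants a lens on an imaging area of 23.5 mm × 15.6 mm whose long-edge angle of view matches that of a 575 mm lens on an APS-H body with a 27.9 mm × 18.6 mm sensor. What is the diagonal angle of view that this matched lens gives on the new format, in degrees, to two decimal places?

3.34°

Equal long-edge AOV ⇒ f₂ = f₁ · 23.5/27.9 = 575 × 0.84229 ≈ 484.3190 mm.
Sensor diagonal = √(23.5² + 15.6²) = √795.6100 ≈ 28.2066 mm.
Diagonal AOV on the new format = 2·arctan(28.2066 / (2 × 484.3190)) = 2·arctan(0.02912) ≈ 3.3359°.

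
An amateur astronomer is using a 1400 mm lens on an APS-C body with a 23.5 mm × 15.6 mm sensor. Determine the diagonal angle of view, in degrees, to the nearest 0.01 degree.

1.15°

Sensor diagonal = √(23.5² + 15.6²) = √795.6100 ≈ 28.2066 mm.
Angle of view α = 2·arctan(d/2f) with d = 28.2066 mm and f = 1400 mm.
d/2f = 0.01007; arctan(0.01007) ≈ 0.5772°, so α ≈ 1.1543°.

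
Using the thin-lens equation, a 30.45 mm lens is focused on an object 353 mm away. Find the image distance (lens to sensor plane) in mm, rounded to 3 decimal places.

1/dᵢ = 1/f − 1/dₒ = 1/30.45 − 1/353 = 0.0300079 mm⁻¹.
dᵢ = 1/0.0300079 ≈ 33.3246 mm.

33.325 mm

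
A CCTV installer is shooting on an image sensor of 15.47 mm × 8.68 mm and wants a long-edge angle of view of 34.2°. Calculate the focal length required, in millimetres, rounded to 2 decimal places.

25.14 mm

From α = 2·arctan(w/2f) we get f = w / (2·tan(α/2)).
With w = 15.47 mm and α/2 = 17.1°, tan(α/2) ≈ 0.30764, so f ≈ 15.47 / 0.61528 ≈ 25.1430 mm.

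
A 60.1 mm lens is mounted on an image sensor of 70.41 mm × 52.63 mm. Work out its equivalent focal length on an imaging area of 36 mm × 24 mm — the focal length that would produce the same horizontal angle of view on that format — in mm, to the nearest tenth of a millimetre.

30.7 mm

Equal angle of view means equal width/f ratio, so f₂ = f₁ · (width₂/width₁) = 60.1 × 36/70.41.
f₂ = 60.1 × 0.51129 ≈ 30.729 mm.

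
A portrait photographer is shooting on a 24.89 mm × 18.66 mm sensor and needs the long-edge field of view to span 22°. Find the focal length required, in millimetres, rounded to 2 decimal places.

64.02 mm

From α = 2·arctan(w/2f) we get f = w / (2·tan(α/2)).
With w = 24.89 mm and α/2 = 11°, tan(α/2) ≈ 0.19438, so f ≈ 24.89 / 0.38876 ≈ 64.0240 mm.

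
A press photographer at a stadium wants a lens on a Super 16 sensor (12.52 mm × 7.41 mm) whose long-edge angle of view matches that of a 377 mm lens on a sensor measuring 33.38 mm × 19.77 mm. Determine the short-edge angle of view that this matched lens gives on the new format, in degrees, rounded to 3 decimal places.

Equal long-edge AOV ⇒ f₂ = f₁ · 12.52/33.38 = 377 × 0.37507 ≈ 141.4032 mm.
Short-edge AOV on the new format = 2·arctan(7.41 / (2 × 141.4032)) = 2·arctan(0.02620) ≈ 3.0018°.

3.002°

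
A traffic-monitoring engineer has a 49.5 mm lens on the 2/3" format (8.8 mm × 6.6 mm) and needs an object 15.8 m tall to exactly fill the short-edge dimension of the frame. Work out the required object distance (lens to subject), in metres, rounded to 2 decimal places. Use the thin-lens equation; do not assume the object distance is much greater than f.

118.55 m

W: 15.8 m = 15800 mm.
Magnification m = h/W = dᵢ/dₒ; combined with 1/f = 1/dₒ + 1/dᵢ this gives dₒ = f·(1 + W/h).
dₒ = 49.5 mm × (1 + 15800/6.6) = 49.5 × 2394.9394 ≈ 118549.500 mm = 118.549 m.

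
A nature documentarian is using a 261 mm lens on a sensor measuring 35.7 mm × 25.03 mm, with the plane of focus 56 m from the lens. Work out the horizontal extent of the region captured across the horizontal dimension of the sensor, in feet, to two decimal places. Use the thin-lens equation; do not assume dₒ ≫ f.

25.01 ft

dₒ: 56 m = 56000 mm.
Similar triangles through the lens centre give W/dₒ = w/dᵢ; with 1/f = 1/dₒ + 1/dᵢ this gives W = w·(dₒ − f)/f.
W = 35.7 mm × (56000 − 261) / 261 = 35.7 × 213.5594 ≈ 7624.070 mm = 7624.070/304.8 ft = 25.0134 ft.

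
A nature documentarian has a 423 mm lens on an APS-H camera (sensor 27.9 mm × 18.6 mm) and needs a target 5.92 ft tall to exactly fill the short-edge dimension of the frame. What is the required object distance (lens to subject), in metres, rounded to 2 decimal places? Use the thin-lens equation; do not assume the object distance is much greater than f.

41.46 m

W: 5.92 ft × 304.8 mm/ft = 1804.42 mm.
Magnification m = h/W = dᵢ/dₒ; combined with 1/f = 1/dₒ + 1/dᵢ this gives dₒ = f·(1 + W/h).
dₒ = 423 mm × (1 + 1804.42/18.6) = 423 × 98.0116 ≈ 41458.911 mm = 41.4589 m.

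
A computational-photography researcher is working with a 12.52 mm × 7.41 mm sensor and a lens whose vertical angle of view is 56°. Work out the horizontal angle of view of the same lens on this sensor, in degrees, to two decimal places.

83.87°

From the vertical AOV: f = 7.41 / (2·tan(28°)) = 7.41 / 1.06342 ≈ 6.9681 mm.
Horizontal AOV = 2·arctan(12.52 / (2 × 6.9681)) = 2·arctan(0.89838) ≈ 83.8718°.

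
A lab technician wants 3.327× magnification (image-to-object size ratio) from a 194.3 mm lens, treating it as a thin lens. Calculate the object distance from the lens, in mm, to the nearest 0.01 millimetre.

With m = dᵢ/dₒ and 1/f = 1/dₒ + 1/dᵢ, substituting dᵢ = m·dₒ gives 1/f = (1 + 1/m)/dₒ, hence dₒ = f·(1 + 1/m).
dₒ = 194.3 × (1 + 1/3.327) = 194.3 × 1.30057 ≈ 252.701 mm.

252.70 mm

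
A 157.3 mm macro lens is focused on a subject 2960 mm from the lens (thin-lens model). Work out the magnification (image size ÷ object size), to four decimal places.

0.0561×

Thin lens: 1/f = 1/dₒ + 1/dᵢ → 1/dᵢ = 1/157.3 − 1/2960 = 0.0060194 mm⁻¹, so dᵢ ≈ 166.1284 mm.
Magnification m = dᵢ/dₒ = 166.1284/2960 ≈ 0.05612.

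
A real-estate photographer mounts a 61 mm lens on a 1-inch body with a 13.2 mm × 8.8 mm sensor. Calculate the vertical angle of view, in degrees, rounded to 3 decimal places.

8.251°

Angle of view α = 2·arctan(h/2f) with h = 8.8 mm and f = 61 mm.
h/2f = 0.07213; arctan(0.07213) ≈ 4.1257°, so α ≈ 8.2513°.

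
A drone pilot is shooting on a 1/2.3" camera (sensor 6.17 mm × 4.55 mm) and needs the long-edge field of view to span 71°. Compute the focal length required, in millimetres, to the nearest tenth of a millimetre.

From α = 2·arctan(w/2f) we get f = w / (2·tan(α/2)).
With w = 6.17 mm and α/2 = 35.5°, tan(α/2) ≈ 0.71329, so f ≈ 6.17 / 1.42659 ≈ 4.3250 mm.

4.3 mm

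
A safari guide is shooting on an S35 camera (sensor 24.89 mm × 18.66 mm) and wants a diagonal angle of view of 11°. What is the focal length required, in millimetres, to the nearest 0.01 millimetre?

Sensor diagonal = √(24.89² + 18.66²) = √967.7077 ≈ 31.1080 mm.
From α = 2·arctan(d/2f) we get f = d / (2·tan(α/2)).
With d = 31.1080 mm and α/2 = 5.5°, tan(α/2) ≈ 0.09629, so f ≈ 31.1080 / 0.19258 ≈ 161.5345 mm.

161.53 mm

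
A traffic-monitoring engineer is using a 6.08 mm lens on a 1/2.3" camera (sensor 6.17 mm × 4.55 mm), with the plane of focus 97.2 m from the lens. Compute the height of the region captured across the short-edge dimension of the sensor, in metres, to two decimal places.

72.74 m

dₒ: 97.2 m = 97200 mm.
Similar triangles through the lens centre give W/dₒ = h/dᵢ; with 1/f = 1/dₒ + 1/dᵢ this gives W = h·(dₒ − f)/f.
W = 4.55 mm × (97200 − 6.08) / 6.08 = 4.55 × 15985.8421 ≈ 72735.582 mm = 72.7356 m.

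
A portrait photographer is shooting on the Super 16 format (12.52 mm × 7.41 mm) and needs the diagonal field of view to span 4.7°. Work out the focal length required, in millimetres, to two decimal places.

177.26 mm

Sensor diagonal = √(12.52² + 7.41²) = √211.6585 ≈ 14.5485 mm.
From α = 2·arctan(d/2f) we get f = d / (2·tan(α/2)).
With d = 14.5485 mm and α/2 = 2.35°, tan(α/2) ≈ 0.04104, so f ≈ 14.5485 / 0.08208 ≈ 177.2552 mm.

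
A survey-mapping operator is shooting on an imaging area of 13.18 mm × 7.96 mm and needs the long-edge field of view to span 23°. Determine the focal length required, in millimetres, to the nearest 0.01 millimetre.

32.39 mm

From α = 2·arctan(w/2f) we get f = w / (2·tan(α/2)).
With w = 13.18 mm and α/2 = 11.5°, tan(α/2) ≈ 0.20345, so f ≈ 13.18 / 0.40690 ≈ 32.3909 mm.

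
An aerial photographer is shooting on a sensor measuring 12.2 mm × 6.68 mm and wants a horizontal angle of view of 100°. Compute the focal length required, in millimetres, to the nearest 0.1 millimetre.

5.1 mm

From α = 2·arctan(w/2f) we get f = w / (2·tan(α/2)).
With w = 12.2 mm and α/2 = 50°, tan(α/2) ≈ 1.19175, so f ≈ 12.2 / 2.38351 ≈ 5.1185 mm.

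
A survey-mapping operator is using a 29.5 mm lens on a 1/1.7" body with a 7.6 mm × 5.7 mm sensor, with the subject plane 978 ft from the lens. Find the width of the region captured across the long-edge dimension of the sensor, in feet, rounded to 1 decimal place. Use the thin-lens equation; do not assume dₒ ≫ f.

251.9 ft

dₒ: 978 ft × 304.8 mm/ft = 298094.39 mm.
Similar triangles through the lens centre give W/dₒ = w/dᵢ; with 1/f = 1/dₒ + 1/dᵢ this gives W = w·(dₒ − f)/f.
W = 7.6 mm × (298094 − 29.5) / 29.5 = 7.6 × 10103.8946 ≈ 76789.599 mm = 76789.599/304.8 ft = 251.934 ft.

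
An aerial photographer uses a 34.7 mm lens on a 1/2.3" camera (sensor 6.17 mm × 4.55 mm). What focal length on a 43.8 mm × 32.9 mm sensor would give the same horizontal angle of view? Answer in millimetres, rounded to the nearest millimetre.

246 mm

Equal angle of view means equal width/f ratio, so f₂ = f₁ · (width₂/width₁) = 34.7 × 43.8/6.17.
f₂ = 34.7 × 7.09887 ≈ 246.331 mm.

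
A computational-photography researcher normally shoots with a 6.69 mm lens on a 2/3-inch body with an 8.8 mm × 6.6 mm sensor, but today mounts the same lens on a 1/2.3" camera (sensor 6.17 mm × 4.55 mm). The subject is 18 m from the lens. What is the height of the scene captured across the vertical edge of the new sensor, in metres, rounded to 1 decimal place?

12.2 m

The focal length stays 6.69 mm; the relevant sensor dimension is now h = 4.55 mm. Object distance dₒ = 18 m = 18000 mm.
Thin-lens field height W = h·(dₒ − f)/f = 4.55 × (18000 − 6.69)/6.69 ≈ 12237.602 mm = 12.2376 m.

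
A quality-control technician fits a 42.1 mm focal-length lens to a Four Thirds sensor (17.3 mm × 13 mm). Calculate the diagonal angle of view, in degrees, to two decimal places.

28.83°

Sensor diagonal = √(17.3² + 13²) = √468.2900 ≈ 21.6400 mm.
Angle of view α = 2·arctan(d/2f) with d = 21.6400 mm and f = 42.1 mm.
d/2f = 0.25701; arctan(0.25701) ≈ 14.4135°, so α ≈ 28.8270°.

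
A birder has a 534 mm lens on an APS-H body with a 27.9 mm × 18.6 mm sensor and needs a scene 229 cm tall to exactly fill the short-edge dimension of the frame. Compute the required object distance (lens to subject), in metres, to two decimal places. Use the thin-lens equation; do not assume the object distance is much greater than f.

66.28 m

W: 229 cm = 2290 mm.
Magnification m = h/W = dᵢ/dₒ; combined with 1/f = 1/dₒ + 1/dᵢ this gives dₒ = f·(1 + W/h).
dₒ = 534 mm × (1 + 2290/18.6) = 534 × 124.1183 ≈ 66279.161 mm = 66.2792 m.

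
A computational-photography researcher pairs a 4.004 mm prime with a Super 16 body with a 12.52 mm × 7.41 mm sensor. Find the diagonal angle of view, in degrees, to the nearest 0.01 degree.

Sensor diagonal = √(12.52² + 7.41²) = √211.6585 ≈ 14.5485 mm.
Angle of view α = 2·arctan(d/2f) with d = 14.5485 mm and f = 4.004 mm.
d/2f = 1.81674; arctan(1.81674) ≈ 61.1701°, so α ≈ 122.3401°.

122.34°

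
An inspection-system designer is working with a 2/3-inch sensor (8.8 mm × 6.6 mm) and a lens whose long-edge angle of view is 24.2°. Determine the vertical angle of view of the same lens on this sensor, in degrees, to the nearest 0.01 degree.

From the long-edge AOV: f = 8.8 / (2·tan(12.1°)) = 8.8 / 0.42876 ≈ 20.5242 mm.
Vertical AOV = 2·arctan(6.6 / (2 × 20.5242)) = 2·arctan(0.16079) ≈ 18.2684°.

18.27°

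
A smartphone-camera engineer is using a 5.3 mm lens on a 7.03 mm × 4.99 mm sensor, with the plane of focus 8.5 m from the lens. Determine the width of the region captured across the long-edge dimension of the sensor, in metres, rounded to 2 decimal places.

dₒ: 8.5 m = 8500 mm.
Similar triangles through the lens centre give W/dₒ = w/dᵢ; with 1/f = 1/dₒ + 1/dᵢ this gives W = w·(dₒ − f)/f.
W = 7.03 mm × (8500 − 5.3) / 5.3 = 7.03 × 1602.7736 ≈ 11267.498 mm = 11.2675 m.

11.27 m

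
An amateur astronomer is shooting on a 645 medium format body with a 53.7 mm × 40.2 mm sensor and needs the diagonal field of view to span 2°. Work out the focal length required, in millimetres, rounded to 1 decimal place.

Sensor diagonal = √(53.7² + 40.2²) = √4499.7300 ≈ 67.0800 mm.
From α = 2·arctan(d/2f) we get f = d / (2·tan(α/2)).
With d = 67.0800 mm and α/2 = 1°, tan(α/2) ≈ 0.01746, so f ≈ 67.0800 / 0.03491 ≈ 1921.5061 mm.

1921.5 mm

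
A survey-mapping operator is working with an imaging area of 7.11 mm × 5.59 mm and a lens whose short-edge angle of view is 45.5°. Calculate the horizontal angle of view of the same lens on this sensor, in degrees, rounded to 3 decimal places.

From the short-edge AOV: f = 5.59 / (2·tan(22.75°)) = 5.59 / 0.83867 ≈ 6.6653 mm.
Horizontal AOV = 2·arctan(7.11 / (2 × 6.6653)) = 2·arctan(0.53336) ≈ 56.1472°.

56.147°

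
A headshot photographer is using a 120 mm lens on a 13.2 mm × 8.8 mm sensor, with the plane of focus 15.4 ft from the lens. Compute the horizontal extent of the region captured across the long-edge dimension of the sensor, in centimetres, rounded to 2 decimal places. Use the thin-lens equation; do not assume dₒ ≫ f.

50.31 cm

dₒ: 15.4 ft × 304.8 mm/ft = 4693.92 mm.
Similar triangles through the lens centre give W/dₒ = w/dᵢ; with 1/f = 1/dₒ + 1/dᵢ this gives W = w·(dₒ − f)/f.
W = 13.2 mm × (4693.92 − 120) / 120 = 13.2 × 38.1160 ≈ 503.131 mm = 50.3131 cm.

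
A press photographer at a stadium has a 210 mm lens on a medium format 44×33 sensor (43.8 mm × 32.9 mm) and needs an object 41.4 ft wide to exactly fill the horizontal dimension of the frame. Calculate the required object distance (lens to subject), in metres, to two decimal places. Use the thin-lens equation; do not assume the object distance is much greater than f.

60.71 m

W: 41.4 ft × 304.8 mm/ft = 12618.72 mm.
Magnification m = w/W = dᵢ/dₒ; combined with 1/f = 1/dₒ + 1/dᵢ this gives dₒ = f·(1 + W/w).
dₒ = 210 mm × (1 + 12618.7/43.8) = 210 × 289.0986 ≈ 60710.710 mm = 60.7107 m.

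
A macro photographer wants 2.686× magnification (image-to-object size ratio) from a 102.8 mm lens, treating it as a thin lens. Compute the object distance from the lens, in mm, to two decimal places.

141.07 mm

With m = dᵢ/dₒ and 1/f = 1/dₒ + 1/dᵢ, substituting dᵢ = m·dₒ gives 1/f = (1 + 1/m)/dₒ, hence dₒ = f·(1 + 1/m).
dₒ = 102.8 × (1 + 1/2.686) = 102.8 × 1.37230 ≈ 141.073 mm.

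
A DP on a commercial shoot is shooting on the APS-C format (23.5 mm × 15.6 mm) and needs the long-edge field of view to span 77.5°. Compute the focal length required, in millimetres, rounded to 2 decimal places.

From α = 2·arctan(w/2f) we get f = w / (2·tan(α/2)).
With w = 23.5 mm and α/2 = 38.75°, tan(α/2) ≈ 0.80258, so f ≈ 23.5 / 1.60517 ≈ 14.6402 mm.

14.64 mm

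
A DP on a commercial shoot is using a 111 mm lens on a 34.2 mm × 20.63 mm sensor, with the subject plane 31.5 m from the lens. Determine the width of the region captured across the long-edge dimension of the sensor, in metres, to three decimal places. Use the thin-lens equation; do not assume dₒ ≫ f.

9.671 m

dₒ: 31.5 m = 31500 mm.
Similar triangles through the lens centre give W/dₒ = w/dᵢ; with 1/f = 1/dₒ + 1/dᵢ this gives W = w·(dₒ − f)/f.
W = 34.2 mm × (31500 − 111) / 111 = 34.2 × 282.7838 ≈ 9671.205 mm = 9.67121 m.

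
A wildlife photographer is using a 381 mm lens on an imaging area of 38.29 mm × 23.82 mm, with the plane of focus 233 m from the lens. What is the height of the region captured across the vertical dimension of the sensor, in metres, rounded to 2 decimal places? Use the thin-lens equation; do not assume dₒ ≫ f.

14.54 m

dₒ: 233 m = 233000 mm.
Similar triangles through the lens centre give W/dₒ = h/dᵢ; with 1/f = 1/dₒ + 1/dᵢ this gives W = h·(dₒ − f)/f.
W = 23.82 mm × (233000 − 381) / 381 = 23.82 × 610.5486 ≈ 14543.267 mm = 14.5433 m.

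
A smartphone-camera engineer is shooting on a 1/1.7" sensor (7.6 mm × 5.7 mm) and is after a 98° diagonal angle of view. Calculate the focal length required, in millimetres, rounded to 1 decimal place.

4.1 mm

Sensor diagonal = √(7.6² + 5.7²) = √90.2500 ≈ 9.5000 mm.
From α = 2·arctan(d/2f) we get f = d / (2·tan(α/2)).
With d = 9.5000 mm and α/2 = 49°, tan(α/2) ≈ 1.15037, so f ≈ 9.5000 / 2.30074 ≈ 4.1291 mm.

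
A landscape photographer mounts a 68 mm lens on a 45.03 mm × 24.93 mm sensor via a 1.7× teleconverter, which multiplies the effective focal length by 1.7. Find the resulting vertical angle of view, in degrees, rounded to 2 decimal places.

12.31°

Effective focal length f = 68 × 1.7 = 115.6 mm.
α = 2·arctan(24.93 / (2 × 115.6)) = 2·arctan(0.10783) ≈ 12.3087°.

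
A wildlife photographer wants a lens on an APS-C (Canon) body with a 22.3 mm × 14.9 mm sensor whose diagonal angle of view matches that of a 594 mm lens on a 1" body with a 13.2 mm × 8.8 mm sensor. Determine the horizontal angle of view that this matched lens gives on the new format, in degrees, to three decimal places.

1.272°

Sensor diagonal = √(13.2² + 8.8²) = √251.6800 ≈ 15.8644 mm.
Sensor diagonal = √(22.3² + 14.9²) = √719.3000 ≈ 26.8198 mm.
Equal diagonal AOV ⇒ f₂ = f₁ · 26.8198/15.8644 = 594 × 1.69056 ≈ 1004.1928 mm.
Horizontal AOV on the new format = 2·arctan(22.3 / (2 × 1004.1928)) = 2·arctan(0.01110) ≈ 1.2723°.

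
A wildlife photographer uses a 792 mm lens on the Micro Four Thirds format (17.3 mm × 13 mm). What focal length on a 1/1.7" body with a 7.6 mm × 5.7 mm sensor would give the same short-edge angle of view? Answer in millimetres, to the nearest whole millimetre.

347 mm

Equal angle of view means equal height/f ratio, so f₂ = f₁ · (height₂/height₁) = 792 × 5.7/13.
f₂ = 792 × 0.43846 ≈ 347.262 mm.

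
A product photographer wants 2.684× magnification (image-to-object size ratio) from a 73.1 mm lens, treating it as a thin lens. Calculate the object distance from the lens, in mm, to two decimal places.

With m = dᵢ/dₒ and 1/f = 1/dₒ + 1/dᵢ, substituting dᵢ = m·dₒ gives 1/f = (1 + 1/m)/dₒ, hence dₒ = f·(1 + 1/m).
dₒ = 73.1 × (1 + 1/2.684) = 73.1 × 1.37258 ≈ 100.335 mm.

100.34 mm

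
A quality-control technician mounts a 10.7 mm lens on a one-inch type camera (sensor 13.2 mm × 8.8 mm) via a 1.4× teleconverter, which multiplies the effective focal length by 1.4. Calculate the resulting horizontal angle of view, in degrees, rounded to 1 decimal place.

Effective focal length f = 10.7 × 1.4 = 14.98 mm.
α = 2·arctan(13.2 / (2 × 14.98)) = 2·arctan(0.44059) ≈ 47.5554°.

47.6°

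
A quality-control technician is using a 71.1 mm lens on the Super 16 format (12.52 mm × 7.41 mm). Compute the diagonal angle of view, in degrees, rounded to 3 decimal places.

11.683°

Sensor diagonal = √(12.52² + 7.41²) = √211.6585 ≈ 14.5485 mm.
Angle of view α = 2·arctan(d/2f) with d = 14.5485 mm and f = 71.1 mm.
d/2f = 0.10231; arctan(0.10231) ≈ 5.8416°, so α ≈ 11.6832°.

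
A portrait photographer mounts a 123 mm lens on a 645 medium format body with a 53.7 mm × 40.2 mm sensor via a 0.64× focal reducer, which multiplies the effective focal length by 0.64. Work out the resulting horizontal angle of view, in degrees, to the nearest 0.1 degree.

Effective focal length f = 123 × 0.64 = 78.72 mm.
α = 2·arctan(53.7 / (2 × 78.72)) = 2·arctan(0.34108) ≈ 37.6672°.

37.7°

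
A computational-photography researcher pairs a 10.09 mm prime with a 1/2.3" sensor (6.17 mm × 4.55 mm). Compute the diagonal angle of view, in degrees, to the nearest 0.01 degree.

Sensor diagonal = √(6.17² + 4.55²) = √58.7714 ≈ 7.6663 mm.
Angle of view α = 2·arctan(d/2f) with d = 7.6663 mm and f = 10.09 mm.
d/2f = 0.37989; arctan(0.37989) ≈ 20.8015°, so α ≈ 41.6029°.

41.60°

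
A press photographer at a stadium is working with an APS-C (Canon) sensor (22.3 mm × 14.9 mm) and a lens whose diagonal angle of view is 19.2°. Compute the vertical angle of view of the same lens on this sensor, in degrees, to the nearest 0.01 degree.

10.74°

Sensor diagonal = √(22.3² + 14.9²) = √719.3000 ≈ 26.8198 mm.
From the diagonal AOV: f = 26.8198 / (2·tan(9.6°)) = 26.8198 / 0.33827 ≈ 79.2840 mm.
Vertical AOV = 2·arctan(14.9 / (2 × 79.2840)) = 2·arctan(0.09397) ≈ 10.7362°.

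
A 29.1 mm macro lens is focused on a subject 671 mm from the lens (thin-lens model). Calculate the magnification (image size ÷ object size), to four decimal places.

0.0453×

Thin lens: 1/f = 1/dₒ + 1/dᵢ → 1/dᵢ = 1/29.1 − 1/671 = 0.0328739 mm⁻¹, so dᵢ ≈ 30.4192 mm.
Magnification m = dᵢ/dₒ = 30.4192/671 ≈ 0.04533.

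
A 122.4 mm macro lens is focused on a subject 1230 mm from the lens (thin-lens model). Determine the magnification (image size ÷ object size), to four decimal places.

Thin lens: 1/f = 1/dₒ + 1/dᵢ → 1/dᵢ = 1/122.4 − 1/1230 = 0.0073569 mm⁻¹, so dᵢ ≈ 135.9263 mm.
Magnification m = dᵢ/dₒ = 135.9263/1230 ≈ 0.11051.

0.1105×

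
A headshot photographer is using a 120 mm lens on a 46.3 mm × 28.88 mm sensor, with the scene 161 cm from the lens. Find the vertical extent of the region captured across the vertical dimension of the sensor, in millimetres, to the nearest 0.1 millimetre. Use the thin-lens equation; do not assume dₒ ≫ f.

358.6 mm

dₒ: 161 cm = 1610 mm.
Similar triangles through the lens centre give W/dₒ = h/dᵢ; with 1/f = 1/dₒ + 1/dᵢ this gives W = h·(dₒ − f)/f.
W = 28.88 mm × (1610 − 120) / 120 = 28.88 × 12.4167 ≈ 358.593 mm.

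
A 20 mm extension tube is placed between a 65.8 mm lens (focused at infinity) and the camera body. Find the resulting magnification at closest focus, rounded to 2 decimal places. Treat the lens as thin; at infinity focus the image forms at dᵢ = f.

The tube moves the image plane from f to f + e, so dᵢ = 65.8 + 20 = 85.8 mm. Focus is achieved when 1/f = 1/dₒ + 1/dᵢ, giving dₒ = 1/(1/f − 1/(f+e)).
Magnification m = dᵢ/dₒ = (f+e)·(1/f − 1/(f+e)) = e/f = 20/65.8 ≈ 0.3040.

0.30×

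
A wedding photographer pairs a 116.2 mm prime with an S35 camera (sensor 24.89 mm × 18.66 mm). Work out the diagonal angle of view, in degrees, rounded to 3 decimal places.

15.248°

Sensor diagonal = √(24.89² + 18.66²) = √967.7077 ≈ 31.1080 mm.
Angle of view α = 2·arctan(d/2f) with d = 31.1080 mm and f = 116.2 mm.
d/2f = 0.13386; arctan(0.13386) ≈ 7.6240°, so α ≈ 15.2481°.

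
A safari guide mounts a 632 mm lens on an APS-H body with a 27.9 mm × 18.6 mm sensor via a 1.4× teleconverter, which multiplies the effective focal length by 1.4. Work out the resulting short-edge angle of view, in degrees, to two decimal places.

1.20°

Effective focal length f = 632 × 1.4 = 884.8 mm.
α = 2·arctan(18.6 / (2 × 884.8)) = 2·arctan(0.01051) ≈ 1.2044°.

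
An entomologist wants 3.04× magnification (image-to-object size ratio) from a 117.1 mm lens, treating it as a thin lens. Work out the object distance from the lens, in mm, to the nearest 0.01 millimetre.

155.62 mm

With m = dᵢ/dₒ and 1/f = 1/dₒ + 1/dᵢ, substituting dᵢ = m·dₒ gives 1/f = (1 + 1/m)/dₒ, hence dₒ = f·(1 + 1/m).
dₒ = 117.1 × (1 + 1/3.04) = 117.1 × 1.32895 ≈ 155.620 mm.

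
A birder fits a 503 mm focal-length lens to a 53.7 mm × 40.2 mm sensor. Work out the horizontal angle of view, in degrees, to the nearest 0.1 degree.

6.1°

Angle of view α = 2·arctan(w/2f) with w = 53.7 mm and f = 503 mm.
w/2f = 0.05338; arctan(0.05338) ≈ 3.0555°, so α ≈ 6.1111°.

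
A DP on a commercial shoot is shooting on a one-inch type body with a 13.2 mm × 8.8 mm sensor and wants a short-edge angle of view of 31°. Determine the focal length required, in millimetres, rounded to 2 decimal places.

From α = 2·arctan(h/2f) we get f = h / (2·tan(α/2)).
With h = 8.8 mm and α/2 = 15.5°, tan(α/2) ≈ 0.27732, so f ≈ 8.8 / 0.55465 ≈ 15.8659 mm.

15.87 mm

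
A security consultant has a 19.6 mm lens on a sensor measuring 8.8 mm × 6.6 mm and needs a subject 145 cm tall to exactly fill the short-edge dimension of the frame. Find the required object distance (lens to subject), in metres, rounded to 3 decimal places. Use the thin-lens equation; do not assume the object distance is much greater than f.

4.326 m

W: 145 cm = 1450 mm.
Magnification m = h/W = dᵢ/dₒ; combined with 1/f = 1/dₒ + 1/dᵢ this gives dₒ = f·(1 + W/h).
dₒ = 19.6 mm × (1 + 1450/6.6) = 19.6 × 220.6970 ≈ 4325.661 mm = 4.32566 m.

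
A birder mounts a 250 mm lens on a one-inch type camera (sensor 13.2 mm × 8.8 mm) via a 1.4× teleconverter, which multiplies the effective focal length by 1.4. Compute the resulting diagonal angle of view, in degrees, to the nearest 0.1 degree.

Effective focal length f = 250 × 1.4 = 350 mm.
Sensor diagonal = √(13.2² + 8.8²) = √251.6800 ≈ 15.8644 mm.
α = 2·arctan(15.864 / (2 × 350)) = 2·arctan(0.02266) ≈ 2.5966°.

2.6°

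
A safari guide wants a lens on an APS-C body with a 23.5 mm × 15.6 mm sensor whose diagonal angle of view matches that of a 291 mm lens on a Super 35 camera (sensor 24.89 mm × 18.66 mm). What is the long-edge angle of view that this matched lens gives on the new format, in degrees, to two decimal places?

Sensor diagonal = √(24.89² + 18.66²) = √967.7077 ≈ 31.1080 mm.
Sensor diagonal = √(23.5² + 15.6²) = √795.6100 ≈ 28.2066 mm.
Equal diagonal AOV ⇒ f₂ = f₁ · 28.2066/31.1080 = 291 × 0.90673 ≈ 263.8585 mm.
Long-edge AOV on the new format = 2·arctan(23.5 / (2 × 263.8585)) = 2·arctan(0.04453) ≈ 5.0996°.

5.10°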